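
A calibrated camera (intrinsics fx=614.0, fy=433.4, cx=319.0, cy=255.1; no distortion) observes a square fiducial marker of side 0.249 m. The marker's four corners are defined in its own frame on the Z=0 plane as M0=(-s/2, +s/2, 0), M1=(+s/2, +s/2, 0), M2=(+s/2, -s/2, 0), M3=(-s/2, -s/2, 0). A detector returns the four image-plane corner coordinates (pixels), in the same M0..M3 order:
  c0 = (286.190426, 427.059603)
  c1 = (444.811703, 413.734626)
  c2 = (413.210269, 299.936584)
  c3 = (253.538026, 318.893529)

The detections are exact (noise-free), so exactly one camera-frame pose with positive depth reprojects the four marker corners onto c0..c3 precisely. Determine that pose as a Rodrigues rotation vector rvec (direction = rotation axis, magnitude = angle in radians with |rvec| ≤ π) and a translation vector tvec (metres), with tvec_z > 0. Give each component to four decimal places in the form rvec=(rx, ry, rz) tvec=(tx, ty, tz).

rvec=(0.0797, 0.1763, -0.1953) tvec=(0.0437, 0.2386, 0.9363)

Intrinsics K: fx=614.0, fy=433.4, cx=319.0, cy=255.1
Marker side s = 0.249 m; corners in marker frame (Z=0):
  M0 = (-0.1245, +0.1245, 0)
  M1 = (+0.1245, +0.1245, 0)
  M2 = (+0.1245, -0.1245, 0)
  M3 = (-0.1245, -0.1245, 0)
Detected image corners:
  c0 = (286.190426, 427.059603) px
  c1 = (444.811703, 413.734626) px
  c2 = (413.210269, 299.936584) px
  c3 = (253.538026, 318.893529) px
Planar DLT: solve 8×8 A·h = b for H (H[2,2]=1):
  H  [+571.25095 +152.04426 +347.64473]
  H  [-135.61061 +469.42383 +365.55538]
  H  [-0.19424 +0.06573 +1.00000]
B = K⁻¹H; ‖b₁‖=1.068047, ‖b₂‖=1.068047; λ = 2/(‖b₁‖+‖b₂‖) = 0.936288, sign → tz>0 ⇒ λ=+0.936288
r₁ = λ·B[:,0] = (+0.96559,-0.18592,-0.18187); r₂ = λ·B[:,1] = (+0.19988,+0.97789,+0.06154)
r₃ = r₁×r₂ = (+0.16640,-0.09578,+0.98140); SVD([r₁ r₂ r₃]) → R = UVᵀ:
  R  [+0.96559 +0.19988 +0.16640]
  R  [-0.18592 +0.97789 -0.09578]
  R  [-0.18187 +0.06154 +0.98140]
t = (+0.04368, +0.23862, +0.93629) m
tr R = 2.924869; θ = arccos((tr R − 1)/2) = 0.274965 rad = 15.754°
axis k = ((R−Rᵀ)₃₂, (R−Rᵀ)₁₃, (R−Rᵀ)₂₁) / (2 sinθ) = (+0.289714, +0.641347, -0.710451)
rvec = θ·k = (+0.079661, +0.176348, -0.195349)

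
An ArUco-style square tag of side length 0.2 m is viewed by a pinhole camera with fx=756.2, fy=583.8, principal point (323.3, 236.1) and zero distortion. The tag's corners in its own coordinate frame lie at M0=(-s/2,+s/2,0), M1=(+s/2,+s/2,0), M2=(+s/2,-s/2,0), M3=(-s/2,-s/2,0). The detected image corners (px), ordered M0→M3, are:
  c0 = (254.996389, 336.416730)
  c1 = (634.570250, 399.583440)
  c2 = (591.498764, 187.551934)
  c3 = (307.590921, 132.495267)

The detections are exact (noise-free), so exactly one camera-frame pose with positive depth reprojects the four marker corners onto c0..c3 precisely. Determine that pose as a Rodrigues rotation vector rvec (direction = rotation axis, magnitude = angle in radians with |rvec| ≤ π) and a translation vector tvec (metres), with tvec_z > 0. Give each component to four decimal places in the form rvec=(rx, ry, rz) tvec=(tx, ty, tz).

rvec=(-0.6821, -0.1709, 0.1875) tvec=(0.0750, 0.0103, 0.4440)

Intrinsics K: fx=756.2, fy=583.8, cx=323.3, cy=236.1
Marker side s = 0.2 m; corners in marker frame (Z=0):
  M0 = (-0.1000, +0.1000, 0)
  M1 = (+0.1000, +0.1000, 0)
  M2 = (+0.1000, -0.1000, 0)
  M3 = (-0.1000, -0.1000, 0)
Detected image corners:
  c0 = (254.996389, 336.416730) px
  c1 = (634.570250, 399.583440) px
  c2 = (591.498764, 187.551934) px
  c3 = (307.590921, 132.495267) px
Planar DLT: solve 8×8 A·h = b for H (H[2,2]=1):
  H  [+1719.97143 -662.07338 +451.05571]
  H  [+349.13111 +660.45398 +249.68233]
  H  [+0.21397 -1.43881 +1.00000]
B = K⁻¹H; ‖b₁‖=2.252325, ‖b₂‖=2.252325; λ = 2/(‖b₁‖+‖b₂‖) = 0.443986, sign → tz>0 ⇒ λ=+0.443986
r₁ = λ·B[:,0] = (+0.96923,+0.22710,+0.09500); r₂ = λ·B[:,1] = (-0.11561,+0.76063,-0.63881)
r₃ = r₁×r₂ = (-0.21733,+0.60817,+0.76348); SVD([r₁ r₂ r₃]) → R = UVᵀ:
  R  [+0.96923 -0.11561 -0.21733]
  R  [+0.22710 +0.76063 +0.60817]
  R  [+0.09500 -0.63881 +0.76348]
t = (+0.07501, +0.01033, +0.44399) m
tr R = 2.493333; θ = arccos((tr R − 1)/2) = 0.727760 rad = 41.698°
axis k = ((R−Rᵀ)₃₂, (R−Rᵀ)₁₃, (R−Rᵀ)₂₁) / (2 sinθ) = (-0.937299, -0.234764, +0.257598)
rvec = θ·k = (-0.682128, -0.170852, +0.187470)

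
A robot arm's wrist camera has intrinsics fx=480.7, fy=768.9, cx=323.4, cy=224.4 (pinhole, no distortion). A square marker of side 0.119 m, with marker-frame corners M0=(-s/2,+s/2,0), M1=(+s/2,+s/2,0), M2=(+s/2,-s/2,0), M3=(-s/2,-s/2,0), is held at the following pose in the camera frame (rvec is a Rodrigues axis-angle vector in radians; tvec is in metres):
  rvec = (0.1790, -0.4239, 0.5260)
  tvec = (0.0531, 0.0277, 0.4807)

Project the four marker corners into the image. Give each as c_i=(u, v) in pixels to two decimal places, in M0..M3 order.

c0=(297.86, 311.22) c1=(388.04, 382.73) c2=(448.11, 229.99) c3=(363.46, 139.86)

Intrinsics K: fx=480.7, fy=768.9, cx=323.4, cy=224.4
Marker side s = 0.119 m; corners in marker frame (Z=0):
  M0 = (-0.0595, +0.0595, 0)
  M1 = (+0.0595, +0.0595, 0)
  M2 = (+0.0595, -0.0595, 0)
  M3 = (-0.0595, -0.0595, 0)
rvec = (0.1790, -0.4239, 0.5260), |rvec| = θ = 0.69886 rad = 40.042°
Rodrigues: sinθ=0.64335, 1−cosθ=0.23443; R = I + sinθ·[k]× + (1−cosθ)·[k]×²:
    [+0.78095 -0.52064 -0.34504]
    [+0.44780 +0.85182 -0.27180]
    [+0.43542 +0.05776 +0.89837]
t = (0.0531, 0.0277, 0.4807) m
M0: Pc = R·M0+t = (-0.02434, +0.05174, +0.45823); u = 480.7·(-0.02434)/0.45823 + 323.4 = 297.8616, v = 768.9·(+0.05174)/0.45823 + 224.4 = 311.2180
M1: Pc = R·M1+t = (+0.06859, +0.10503, +0.51004); u = 480.7·(+0.06859)/0.51004 + 323.4 = 388.0428, v = 768.9·(+0.10503)/0.51004 + 224.4 = 382.7305
M2: Pc = R·M2+t = (+0.13054, +0.00366, +0.50317); u = 480.7·(+0.13054)/0.50317 + 323.4 = 448.1147, v = 768.9·(+0.00366)/0.50317 + 224.4 = 229.9936
M3: Pc = R·M3+t = (+0.03761, -0.04963, +0.45136); u = 480.7·(+0.03761)/0.45136 + 323.4 = 363.4563, v = 768.9·(-0.04963)/0.45136 + 224.4 = 139.8581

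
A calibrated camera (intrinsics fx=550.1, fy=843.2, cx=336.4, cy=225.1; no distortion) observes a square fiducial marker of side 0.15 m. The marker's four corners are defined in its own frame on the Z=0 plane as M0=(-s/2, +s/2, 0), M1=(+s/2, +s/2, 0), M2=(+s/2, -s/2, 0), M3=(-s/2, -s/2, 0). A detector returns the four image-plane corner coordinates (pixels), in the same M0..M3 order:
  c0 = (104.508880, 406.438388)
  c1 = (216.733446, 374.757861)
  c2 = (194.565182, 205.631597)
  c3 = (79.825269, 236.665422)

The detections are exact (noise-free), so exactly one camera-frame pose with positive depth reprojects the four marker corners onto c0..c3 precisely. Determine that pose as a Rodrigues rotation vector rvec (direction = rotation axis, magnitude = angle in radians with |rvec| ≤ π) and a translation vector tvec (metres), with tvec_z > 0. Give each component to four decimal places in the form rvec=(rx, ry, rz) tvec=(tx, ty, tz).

rvec=(0.0961, -0.0455, -0.1751) tvec=(-0.2465, 0.0701, 0.7245)

Intrinsics K: fx=550.1, fy=843.2, cx=336.4, cy=225.1
Marker side s = 0.15 m; corners in marker frame (Z=0):
  M0 = (-0.0750, +0.0750, 0)
  M1 = (+0.0750, +0.0750, 0)
  M2 = (+0.0750, -0.0750, 0)
  M3 = (-0.0750, -0.0750, 0)
Detected image corners:
  c0 = (104.508880, 406.438388) px
  c1 = (216.733446, 374.757861) px
  c2 = (194.565182, 205.631597) px
  c3 = (79.825269, 236.665422) px
Planar DLT: solve 8×8 A·h = b for H (H[2,2]=1):
  H  [+764.03329 +176.58179 +149.24516]
  H  [-193.51768 +1171.64355 +306.68580]
  H  [+0.05085 +0.13727 +1.00000]
B = K⁻¹H; ‖b₁‖=1.380329, ‖b₂‖=1.380329; λ = 2/(‖b₁‖+‖b₂‖) = 0.724465, sign → tz>0 ⇒ λ=+0.724465
r₁ = λ·B[:,0] = (+0.98368,-0.17610,+0.03684); r₂ = λ·B[:,1] = (+0.17174,+0.98011,+0.09945)
r₃ = r₁×r₂ = (-0.05362,-0.09150,+0.99436); SVD([r₁ r₂ r₃]) → R = UVᵀ:
  R  [+0.98368 +0.17174 -0.05362]
  R  [-0.17610 +0.98011 -0.09150]
  R  [+0.03684 +0.09945 +0.99436]
t = (-0.24648, +0.07010, +0.72447) m
tr R = 2.958154; θ = arccos((tr R − 1)/2) = 0.204922 rad = 11.741°
axis k = ((R−Rᵀ)₃₂, (R−Rᵀ)₁₃, (R−Rᵀ)₂₁) / (2 sinθ) = (+0.469180, -0.222251, -0.854678)
rvec = θ·k = (+0.096145, -0.045544, -0.175143)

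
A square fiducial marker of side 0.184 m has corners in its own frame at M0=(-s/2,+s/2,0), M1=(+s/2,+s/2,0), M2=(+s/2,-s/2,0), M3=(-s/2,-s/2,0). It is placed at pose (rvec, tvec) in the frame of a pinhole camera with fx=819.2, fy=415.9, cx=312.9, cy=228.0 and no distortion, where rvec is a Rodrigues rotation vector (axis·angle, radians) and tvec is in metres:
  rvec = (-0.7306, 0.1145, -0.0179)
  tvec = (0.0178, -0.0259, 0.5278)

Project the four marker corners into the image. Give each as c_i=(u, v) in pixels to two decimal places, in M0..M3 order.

c0=(182.33, 269.82) c1=(504.58, 262.05) c2=(470.19, 156.59) c3=(215.07, 165.94)

Intrinsics K: fx=819.2, fy=415.9, cx=312.9, cy=228.0
Marker side s = 0.184 m; corners in marker frame (Z=0):
  M0 = (-0.0920, +0.0920, 0)
  M1 = (+0.0920, +0.0920, 0)
  M2 = (+0.0920, -0.0920, 0)
  M3 = (-0.0920, -0.0920, 0)
rvec = (-0.7306, 0.1145, -0.0179), |rvec| = θ = 0.73973 rad = 42.384°
Rodrigues: sinθ=0.67409, 1−cosθ=0.26135; R = I + sinθ·[k]× + (1−cosθ)·[k]×²:
    [+0.99359 -0.02364 +0.11059]
    [-0.05627 +0.74491 +0.66479]
    [-0.09809 -0.66675 +0.73880]
t = (0.0178, -0.0259, 0.5278) m
M0: Pc = R·M0+t = (-0.07578, +0.04781, +0.47548); u = 819.2·(-0.07578)/0.47548 + 312.9 = 182.3319, v = 415.9·(+0.04781)/0.47548 + 228.0 = 269.8171
M1: Pc = R·M1+t = (+0.10703, +0.03746, +0.45743); u = 819.2·(+0.10703)/0.45743 + 312.9 = 504.5839, v = 415.9·(+0.03746)/0.45743 + 228.0 = 262.0543
M2: Pc = R·M2+t = (+0.11138, -0.09961, +0.58012); u = 819.2·(+0.11138)/0.58012 + 312.9 = 470.1902, v = 415.9·(-0.09961)/0.58012 + 228.0 = 156.5884
M3: Pc = R·M3+t = (-0.07143, -0.08926, +0.59817); u = 819.2·(-0.07143)/0.59817 + 312.9 = 215.0686, v = 415.9·(-0.08926)/0.59817 + 228.0 = 165.9415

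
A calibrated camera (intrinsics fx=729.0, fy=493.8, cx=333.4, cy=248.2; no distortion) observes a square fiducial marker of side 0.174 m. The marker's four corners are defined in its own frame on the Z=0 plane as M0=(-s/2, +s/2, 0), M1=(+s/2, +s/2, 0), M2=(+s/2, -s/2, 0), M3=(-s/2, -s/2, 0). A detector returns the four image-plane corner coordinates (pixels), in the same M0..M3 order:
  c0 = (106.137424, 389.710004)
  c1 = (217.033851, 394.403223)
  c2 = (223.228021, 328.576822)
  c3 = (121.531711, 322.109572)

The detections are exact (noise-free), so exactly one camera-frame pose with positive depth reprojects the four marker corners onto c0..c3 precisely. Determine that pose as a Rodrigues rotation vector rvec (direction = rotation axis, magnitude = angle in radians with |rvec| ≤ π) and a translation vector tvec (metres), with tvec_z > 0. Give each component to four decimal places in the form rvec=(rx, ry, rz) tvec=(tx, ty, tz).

Intrinsics K: fx=729.0, fy=493.8, cx=333.4, cy=248.2
Marker side s = 0.174 m; corners in marker frame (Z=0):
  M0 = (-0.0870, +0.0870, 0)
  M1 = (+0.0870, +0.0870, 0)
  M2 = (+0.0870, -0.0870, 0)
  M3 = (-0.0870, -0.0870, 0)
Detected image corners:
  c0 = (106.137424, 389.710004) px
  c1 = (217.033851, 394.403223) px
  c2 = (223.228021, 328.576822) px
  c3 = (121.531711, 322.109572) px
Planar DLT: solve 8×8 A·h = b for H (H[2,2]=1):
  H  [+641.99318 -141.38418 +168.09859]
  H  [+101.43807 +211.92209 +357.35998]
  H  [+0.19280 -0.47784 +1.00000]
B = K⁻¹H; ‖b₁‖=0.822779, ‖b₂‖=0.822779; λ = 2/(‖b₁‖+‖b₂‖) = 1.215394, sign → tz>0 ⇒ λ=+1.215394
r₁ = λ·B[:,0] = (+0.96317,+0.13189,+0.23432); r₂ = λ·B[:,1] = (+0.02989,+0.81352,-0.58077)
r₃ = r₁×r₂ = (-0.26722,+0.56638,+0.77962); SVD([r₁ r₂ r₃]) → R = UVᵀ:
  R  [+0.96317 +0.02989 -0.26722]
  R  [+0.13189 +0.81352 +0.56638]
  R  [+0.23432 -0.58077 +0.77962]
t = (-0.27559, +0.26868, +1.21539) m
tr R = 2.556305; θ = arccos((tr R − 1)/2) = 0.679078 rad = 38.908°
axis k = ((R−Rᵀ)₃₂, (R−Rᵀ)₁₃, (R−Rᵀ)₂₁) / (2 sinθ) = (-0.913229, -0.399273, +0.081201)
rvec = θ·k = (-0.620153, -0.271138, +0.055142)

rvec=(-0.6202, -0.2711, 0.0551) tvec=(-0.2756, 0.2687, 1.2154)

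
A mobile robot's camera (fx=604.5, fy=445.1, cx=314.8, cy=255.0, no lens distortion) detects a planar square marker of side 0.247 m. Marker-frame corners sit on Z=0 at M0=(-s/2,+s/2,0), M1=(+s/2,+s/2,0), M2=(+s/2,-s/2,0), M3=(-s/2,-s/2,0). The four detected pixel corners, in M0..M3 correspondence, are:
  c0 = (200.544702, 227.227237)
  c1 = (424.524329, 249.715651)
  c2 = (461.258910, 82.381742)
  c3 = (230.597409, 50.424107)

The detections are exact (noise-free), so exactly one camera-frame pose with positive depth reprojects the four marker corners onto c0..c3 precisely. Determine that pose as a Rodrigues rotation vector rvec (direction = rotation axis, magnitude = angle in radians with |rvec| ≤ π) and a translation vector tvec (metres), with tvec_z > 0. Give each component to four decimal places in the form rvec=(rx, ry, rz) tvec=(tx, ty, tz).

Intrinsics K: fx=604.5, fy=445.1, cx=314.8, cy=255.0
Marker side s = 0.247 m; corners in marker frame (Z=0):
  M0 = (-0.1235, +0.1235, 0)
  M1 = (+0.1235, +0.1235, 0)
  M2 = (+0.1235, -0.1235, 0)
  M3 = (-0.1235, -0.1235, 0)
Detected image corners:
  c0 = (200.544702, 227.227237) px
  c1 = (424.524329, 249.715651) px
  c2 = (461.258910, 82.381742) px
  c3 = (230.597409, 50.424107) px
Planar DLT: solve 8×8 A·h = b for H (H[2,2]=1):
  H  [+985.70735 -86.70903 +331.72370]
  H  [+140.25042 +718.76632 +154.34787]
  H  [+0.19934 +0.14829 +1.00000]
B = K⁻¹H; ‖b₁‖=1.552816, ‖b₂‖=1.552816; λ = 2/(‖b₁‖+‖b₂‖) = 0.643991, sign → tz>0 ⇒ λ=+0.643991
r₁ = λ·B[:,0] = (+0.98325,+0.12938,+0.12837); r₂ = λ·B[:,1] = (-0.14210,+0.98523,+0.09550)
r₃ = r₁×r₂ = (-0.11412,-0.11214,+0.98712); SVD([r₁ r₂ r₃]) → R = UVᵀ:
  R  [+0.98325 -0.14210 -0.11412]
  R  [+0.12938 +0.98523 -0.11214]
  R  [+0.12837 +0.09550 +0.98712]
t = (+0.01803, -0.14563, +0.64399) m
tr R = 2.955603; θ = arccos((tr R − 1)/2) = 0.211098 rad = 12.095°
axis k = ((R−Rᵀ)₃₂, (R−Rᵀ)₁₃, (R−Rᵀ)₂₁) / (2 sinθ) = (+0.495468, -0.578656, +0.647818)
rvec = θ·k = (+0.104592, -0.122153, +0.136753)

rvec=(0.1046, -0.1222, 0.1368) tvec=(0.0180, -0.1456, 0.6440)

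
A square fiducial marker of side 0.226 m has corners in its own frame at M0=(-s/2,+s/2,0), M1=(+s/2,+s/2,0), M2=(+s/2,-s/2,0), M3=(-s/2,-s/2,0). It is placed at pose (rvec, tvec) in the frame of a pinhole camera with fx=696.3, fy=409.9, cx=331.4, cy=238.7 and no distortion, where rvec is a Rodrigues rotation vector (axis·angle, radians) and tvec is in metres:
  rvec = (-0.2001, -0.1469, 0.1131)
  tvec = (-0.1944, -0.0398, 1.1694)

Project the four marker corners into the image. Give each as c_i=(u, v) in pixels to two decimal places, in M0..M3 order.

c0=(136.58, 258.98) c1=(274.86, 268.53) c2=(289.68, 192.69) c3=(157.26, 181.57)

Intrinsics K: fx=696.3, fy=409.9, cx=331.4, cy=238.7
Marker side s = 0.226 m; corners in marker frame (Z=0):
  M0 = (-0.1130, +0.1130, 0)
  M1 = (+0.1130, +0.1130, 0)
  M2 = (+0.1130, -0.1130, 0)
  M3 = (-0.1130, -0.1130, 0)
rvec = (-0.2001, -0.1469, 0.1131), |rvec| = θ = 0.27278 rad = 15.629°
Rodrigues: sinθ=0.26941, 1−cosθ=0.03698; R = I + sinθ·[k]× + (1−cosθ)·[k]×²:
    [+0.98292 -0.09710 -0.15633]
    [+0.12631 +0.97375 +0.18937]
    [+0.13384 -0.20588 +0.96938]
t = (-0.1944, -0.0398, 1.1694) m
M0: Pc = R·M0+t = (-0.31644, +0.05596, +1.13101); u = 696.3·(-0.31644)/1.13101 + 331.4 = 136.5845, v = 409.9·(+0.05596)/1.13101 + 238.7 = 258.9812
M1: Pc = R·M1+t = (-0.09430, +0.08451, +1.16126); u = 696.3·(-0.09430)/1.16126 + 331.4 = 274.8559, v = 409.9·(+0.08451)/1.16126 + 238.7 = 268.5290
M2: Pc = R·M2+t = (-0.07236, -0.13556, +1.20779); u = 696.3·(-0.07236)/1.20779 + 331.4 = 289.6850, v = 409.9·(-0.13556)/1.20779 + 238.7 = 192.6934
M3: Pc = R·M3+t = (-0.29450, -0.16411, +1.17754); u = 696.3·(-0.29450)/1.17754 + 331.4 = 157.2582, v = 409.9·(-0.16411)/1.17754 + 238.7 = 181.5748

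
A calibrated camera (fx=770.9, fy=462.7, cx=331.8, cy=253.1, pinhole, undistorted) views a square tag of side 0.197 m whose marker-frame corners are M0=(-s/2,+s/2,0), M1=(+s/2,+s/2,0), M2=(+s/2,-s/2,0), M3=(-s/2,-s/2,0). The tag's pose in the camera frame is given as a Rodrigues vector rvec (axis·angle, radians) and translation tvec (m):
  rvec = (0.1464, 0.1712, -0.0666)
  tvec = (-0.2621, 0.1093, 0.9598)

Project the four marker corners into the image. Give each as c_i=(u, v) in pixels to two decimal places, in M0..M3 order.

c0=(58.51, 352.02) c1=(204.82, 350.47) c2=(188.24, 256.49) c3=(38.35, 261.43)

Intrinsics K: fx=770.9, fy=462.7, cx=331.8, cy=253.1
Marker side s = 0.197 m; corners in marker frame (Z=0):
  M0 = (-0.0985, +0.0985, 0)
  M1 = (+0.0985, +0.0985, 0)
  M2 = (+0.0985, -0.0985, 0)
  M3 = (-0.0985, -0.0985, 0)
rvec = (0.1464, 0.1712, -0.0666), |rvec| = θ = 0.23490 rad = 13.459°
Rodrigues: sinθ=0.23275, 1−cosθ=0.02746; R = I + sinθ·[k]× + (1−cosθ)·[k]×²:
    [+0.98320 +0.07846 +0.16478]
    [-0.05351 +0.98713 -0.15073]
    [-0.17448 +0.13938 +0.97475]
t = (-0.2621, 0.1093, 0.9598) m
M0: Pc = R·M0+t = (-0.35122, +0.21180, +0.99072); u = 770.9·(-0.35122)/0.99072 + 331.8 = 58.5095, v = 462.7·(+0.21180)/0.99072 + 253.1 = 352.0197
M1: Pc = R·M1+t = (-0.15753, +0.20126, +0.95634); u = 770.9·(-0.15753)/0.95634 + 331.8 = 204.8199, v = 462.7·(+0.20126)/0.95634 + 253.1 = 350.4744
M2: Pc = R·M2+t = (-0.17298, +0.00680, +0.92888); u = 770.9·(-0.17298)/0.92888 + 331.8 = 188.2379, v = 462.7·(+0.00680)/0.92888 + 253.1 = 256.4857
M3: Pc = R·M3+t = (-0.36667, +0.01734, +0.96326); u = 770.9·(-0.36667)/0.96326 + 331.8 = 38.3486, v = 462.7·(+0.01734)/0.96326 + 253.1 = 261.4290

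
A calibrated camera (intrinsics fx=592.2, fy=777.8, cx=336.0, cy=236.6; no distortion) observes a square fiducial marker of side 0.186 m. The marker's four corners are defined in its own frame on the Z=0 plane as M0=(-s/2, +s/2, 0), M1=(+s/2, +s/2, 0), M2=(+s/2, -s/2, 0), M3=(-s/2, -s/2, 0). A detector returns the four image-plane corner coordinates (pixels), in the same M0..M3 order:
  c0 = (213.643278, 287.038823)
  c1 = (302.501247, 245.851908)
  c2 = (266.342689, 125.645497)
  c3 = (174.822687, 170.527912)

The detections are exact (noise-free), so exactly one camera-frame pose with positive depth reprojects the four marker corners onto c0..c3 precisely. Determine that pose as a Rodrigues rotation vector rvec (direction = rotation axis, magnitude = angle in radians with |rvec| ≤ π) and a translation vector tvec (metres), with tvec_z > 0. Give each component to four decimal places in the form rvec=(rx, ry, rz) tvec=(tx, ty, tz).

rvec=(0.2422, 0.0681, -0.3489) tvec=(-0.1836, -0.0405, 1.1242)

Intrinsics K: fx=592.2, fy=777.8, cx=336.0, cy=236.6
Marker side s = 0.186 m; corners in marker frame (Z=0):
  M0 = (-0.0930, +0.0930, 0)
  M1 = (+0.0930, +0.0930, 0)
  M2 = (+0.0930, -0.0930, 0)
  M3 = (-0.0930, -0.0930, 0)
Detected image corners:
  c0 = (213.643278, 287.038823) px
  c1 = (302.501247, 245.851908) px
  c2 = (266.342689, 125.645497) px
  c3 = (174.822687, 170.527912) px
Planar DLT: solve 8×8 A·h = b for H (H[2,2]=1):
  H  [+461.85079 +249.11994 +239.27211]
  H  [-251.02161 +677.38463 +208.54986]
  H  [-0.09570 +0.19847 +1.00000]
B = K⁻¹H; ‖b₁‖=0.889519, ‖b₂‖=0.889519; λ = 2/(‖b₁‖+‖b₂‖) = 1.124204, sign → tz>0 ⇒ λ=+1.124204
r₁ = λ·B[:,0] = (+0.93780,-0.33009,-0.10759); r₂ = λ·B[:,1] = (+0.34632,+0.91120,+0.22312)
r₃ = r₁×r₂ = (+0.02438,-0.24650,+0.96884); SVD([r₁ r₂ r₃]) → R = UVᵀ:
  R  [+0.93780 +0.34632 +0.02438]
  R  [-0.33009 +0.91120 -0.24650]
  R  [-0.10759 +0.22312 +0.96884]
t = (-0.18362, -0.04054, +1.12420) m
tr R = 2.817829; θ = arccos((tr R − 1)/2) = 0.430123 rad = 24.644°
axis k = ((R−Rᵀ)₃₂, (R−Rᵀ)₁₃, (R−Rᵀ)₂₁) / (2 sinθ) = (+0.563122, +0.158247, -0.811081)
rvec = θ·k = (+0.242212, +0.068066, -0.348865)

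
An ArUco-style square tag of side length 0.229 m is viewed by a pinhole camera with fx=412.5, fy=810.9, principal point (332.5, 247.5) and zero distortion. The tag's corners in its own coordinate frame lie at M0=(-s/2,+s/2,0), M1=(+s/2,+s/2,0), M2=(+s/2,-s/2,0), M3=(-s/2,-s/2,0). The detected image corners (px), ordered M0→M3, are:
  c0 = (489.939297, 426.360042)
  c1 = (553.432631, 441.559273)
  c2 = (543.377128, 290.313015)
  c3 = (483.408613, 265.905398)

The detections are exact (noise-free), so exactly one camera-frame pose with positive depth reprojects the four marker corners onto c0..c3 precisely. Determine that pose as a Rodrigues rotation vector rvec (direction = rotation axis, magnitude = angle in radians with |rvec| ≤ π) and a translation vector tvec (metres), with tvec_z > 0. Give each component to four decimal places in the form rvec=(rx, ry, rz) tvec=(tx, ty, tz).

rvec=(-0.3326, -0.3819, 0.1156) tvec=(0.5295, 0.1540, 1.1746)

Intrinsics K: fx=412.5, fy=810.9, cx=332.5, cy=247.5
Marker side s = 0.229 m; corners in marker frame (Z=0):
  M0 = (-0.1145, +0.1145, 0)
  M1 = (+0.1145, +0.1145, 0)
  M2 = (+0.1145, -0.1145, 0)
  M3 = (-0.1145, -0.1145, 0)
Detected image corners:
  c0 = (489.939297, 426.360042) px
  c1 = (553.432631, 441.559273) px
  c2 = (543.377128, 290.313015) px
  c3 = (483.408613, 265.905398) px
Planar DLT: solve 8×8 A·h = b for H (H[2,2]=1):
  H  [+421.84532 -113.06277 +518.44383]
  H  [+192.07578 +577.01925 +353.79054]
  H  [+0.29473 -0.28894 +1.00000]
B = K⁻¹H; ‖b₁‖=0.851358, ‖b₂‖=0.851358; λ = 2/(‖b₁‖+‖b₂‖) = 1.174594, sign → tz>0 ⇒ λ=+1.174594
r₁ = λ·B[:,0] = (+0.92216,+0.17256,+0.34618); r₂ = λ·B[:,1] = (-0.04838,+0.93940,-0.33939)
r₃ = r₁×r₂ = (-0.38377,+0.29622,+0.87463); SVD([r₁ r₂ r₃]) → R = UVᵀ:
  R  [+0.92216 -0.04838 -0.38377]
  R  [+0.17256 +0.93940 +0.29622]
  R  [+0.34618 -0.33939 +0.87463]
t = (+0.52948, +0.15396, +1.17459) m
tr R = 2.736190; θ = arccos((tr R − 1)/2) = 0.519444 rad = 29.762°
axis k = ((R−Rᵀ)₃₂, (R−Rᵀ)₁₃, (R−Rᵀ)₂₁) / (2 sinθ) = (-0.640216, -0.735253, +0.222547)
rvec = θ·k = (-0.332557, -0.381923, +0.115601)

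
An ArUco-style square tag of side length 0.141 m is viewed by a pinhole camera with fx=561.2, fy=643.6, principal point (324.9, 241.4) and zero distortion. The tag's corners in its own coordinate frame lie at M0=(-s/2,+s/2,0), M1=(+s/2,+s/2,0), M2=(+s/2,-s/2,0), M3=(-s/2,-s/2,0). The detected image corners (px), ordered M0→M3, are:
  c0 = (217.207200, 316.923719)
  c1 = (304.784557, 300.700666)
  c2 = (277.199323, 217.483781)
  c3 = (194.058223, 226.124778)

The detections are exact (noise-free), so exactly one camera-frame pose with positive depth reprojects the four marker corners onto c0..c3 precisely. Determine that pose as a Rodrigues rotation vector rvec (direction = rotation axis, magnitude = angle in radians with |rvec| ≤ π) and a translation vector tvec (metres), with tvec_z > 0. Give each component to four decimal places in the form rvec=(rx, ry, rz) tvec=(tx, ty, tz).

rvec=(-0.5683, -0.4491, -0.2453) tvec=(-0.1172, 0.0299, 0.8721)

Intrinsics K: fx=561.2, fy=643.6, cx=324.9, cy=241.4
Marker side s = 0.141 m; corners in marker frame (Z=0):
  M0 = (-0.0705, +0.0705, 0)
  M1 = (+0.0705, +0.0705, 0)
  M2 = (+0.0705, -0.0705, 0)
  M3 = (-0.0705, -0.0705, 0)
Detected image corners:
  c0 = (217.207200, 316.923719) px
  c1 = (304.784557, 300.700666) px
  c2 = (277.199323, 217.483781) px
  c3 = (194.058223, 226.124778) px
Planar DLT: solve 8×8 A·h = b for H (H[2,2]=1):
  H  [+739.46543 +48.96302 +249.47045]
  H  [+56.71963 +475.49855 +263.44577]
  H  [+0.54233 -0.52976 +1.00000]
B = K⁻¹H; ‖b₁‖=1.146637, ‖b₂‖=1.146637; λ = 2/(‖b₁‖+‖b₂‖) = 0.872116, sign → tz>0 ⇒ λ=+0.872116
r₁ = λ·B[:,0] = (+0.87532,-0.10055,+0.47298); r₂ = λ·B[:,1] = (+0.34357,+0.81762,-0.46202)
r₃ = r₁×r₂ = (-0.34026,+0.56691,+0.75022); SVD([r₁ r₂ r₃]) → R = UVᵀ:
  R  [+0.87532 +0.34357 -0.34026]
  R  [-0.10055 +0.81762 +0.56691]
  R  [+0.47298 -0.46202 +0.75022]
t = (-0.11722, +0.02987, +0.87212) m
tr R = 2.443160; θ = arccos((tr R − 1)/2) = 0.764714 rad = 43.815°
axis k = ((R−Rᵀ)₃₂, (R−Rᵀ)₁₃, (R−Rᵀ)₂₁) / (2 sinθ) = (-0.743089, -0.587321, -0.320738)
rvec = θ·k = (-0.568251, -0.449133, -0.245273)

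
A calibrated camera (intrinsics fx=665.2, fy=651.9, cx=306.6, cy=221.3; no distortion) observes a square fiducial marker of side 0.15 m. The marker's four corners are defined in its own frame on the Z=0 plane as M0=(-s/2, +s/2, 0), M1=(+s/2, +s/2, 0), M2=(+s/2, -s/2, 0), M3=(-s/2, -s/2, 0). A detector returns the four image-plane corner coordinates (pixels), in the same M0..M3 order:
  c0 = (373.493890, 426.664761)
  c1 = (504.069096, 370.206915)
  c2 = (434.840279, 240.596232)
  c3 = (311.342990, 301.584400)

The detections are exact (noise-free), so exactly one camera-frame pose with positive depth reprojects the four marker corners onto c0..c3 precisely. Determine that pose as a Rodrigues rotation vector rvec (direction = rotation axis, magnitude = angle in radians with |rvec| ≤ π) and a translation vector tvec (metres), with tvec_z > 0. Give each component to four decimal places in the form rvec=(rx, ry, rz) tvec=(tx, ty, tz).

rvec=(-0.0840, 0.2634, -0.4736) tvec=(0.1024, 0.1216, 0.7004)

Intrinsics K: fx=665.2, fy=651.9, cx=306.6, cy=221.3
Marker side s = 0.15 m; corners in marker frame (Z=0):
  M0 = (-0.0750, +0.0750, 0)
  M1 = (+0.0750, +0.0750, 0)
  M2 = (+0.0750, -0.0750, 0)
  M3 = (-0.0750, -0.0750, 0)
Detected image corners:
  c0 = (373.493890, 426.664761) px
  c1 = (504.069096, 370.206915) px
  c2 = (434.840279, 240.596232) px
  c3 = (311.342990, 301.584400) px
Planar DLT: solve 8×8 A·h = b for H (H[2,2]=1):
  H  [+712.67225 +355.79750 +403.87053]
  H  [-502.12134 +781.34383 +334.52998]
  H  [-0.32981 -0.20090 +1.00000]
B = K⁻¹H; ‖b₁‖=1.427853, ‖b₂‖=1.427853; λ = 2/(‖b₁‖+‖b₂‖) = 0.700352, sign → tz>0 ⇒ λ=+0.700352
r₁ = λ·B[:,0] = (+0.85680,-0.46103,-0.23098); r₂ = λ·B[:,1] = (+0.43945,+0.88718,-0.14070)
r₃ = r₁×r₂ = (+0.26979,+0.01905,+0.96273); SVD([r₁ r₂ r₃]) → R = UVᵀ:
  R  [+0.85680 +0.43945 +0.26979]
  R  [-0.46103 +0.88718 +0.01905]
  R  [-0.23098 -0.14070 +0.96273]
t = (+0.10241, +0.12165, +0.70035) m
tr R = 2.706707; θ = arccos((tr R − 1)/2) = 0.548412 rad = 31.422°
axis k = ((R−Rᵀ)₃₂, (R−Rᵀ)₁₃, (R−Rᵀ)₂₁) / (2 sinθ) = (-0.153207, +0.480277, -0.863633)
rvec = θ·k = (-0.084021, +0.263390, -0.473626)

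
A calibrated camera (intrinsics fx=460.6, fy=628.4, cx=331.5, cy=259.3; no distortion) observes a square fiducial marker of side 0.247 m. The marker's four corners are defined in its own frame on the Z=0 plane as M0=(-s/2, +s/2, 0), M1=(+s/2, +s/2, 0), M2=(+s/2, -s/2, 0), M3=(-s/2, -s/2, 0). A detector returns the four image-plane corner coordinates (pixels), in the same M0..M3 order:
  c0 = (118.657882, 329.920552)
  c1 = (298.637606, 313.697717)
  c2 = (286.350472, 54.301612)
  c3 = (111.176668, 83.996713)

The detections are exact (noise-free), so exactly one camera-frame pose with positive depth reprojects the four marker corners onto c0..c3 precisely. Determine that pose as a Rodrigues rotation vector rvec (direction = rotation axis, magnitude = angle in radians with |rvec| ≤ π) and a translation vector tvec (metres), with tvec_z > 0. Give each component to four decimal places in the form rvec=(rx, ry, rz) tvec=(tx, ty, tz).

Intrinsics K: fx=460.6, fy=628.4, cx=331.5, cy=259.3
Marker side s = 0.247 m; corners in marker frame (Z=0):
  M0 = (-0.1235, +0.1235, 0)
  M1 = (+0.1235, +0.1235, 0)
  M2 = (+0.1235, -0.1235, 0)
  M3 = (-0.1235, -0.1235, 0)
Detected image corners:
  c0 = (118.657882, 329.920552) px
  c1 = (298.637606, 313.697717) px
  c2 = (286.350472, 54.301612) px
  c3 = (111.176668, 83.996713) px
Planar DLT: solve 8×8 A·h = b for H (H[2,2]=1):
  H  [+673.04550 +19.97455 +201.18252]
  H  [-137.20188 +1003.18419 +194.28335]
  H  [-0.22470 -0.09706 +1.00000]
B = K⁻¹H; ‖b₁‖=1.643243, ‖b₂‖=1.643243; λ = 2/(‖b₁‖+‖b₂‖) = 0.608553, sign → tz>0 ⇒ λ=+0.608553
r₁ = λ·B[:,0] = (+0.98765,-0.07644,-0.13674); r₂ = λ·B[:,1] = (+0.06890,+0.99587,-0.05907)
r₃ = r₁×r₂ = (+0.14069,+0.04892,+0.98884); SVD([r₁ r₂ r₃]) → R = UVᵀ:
  R  [+0.98765 +0.06890 +0.14069]
  R  [-0.07644 +0.99587 +0.04892]
  R  [-0.13674 -0.05907 +0.98884]
t = (-0.17218, -0.06296, +0.60855) m
tr R = 2.972370; θ = arccos((tr R − 1)/2) = 0.166414 rad = 9.535°
axis k = ((R−Rᵀ)₃₂, (R−Rᵀ)₁₃, (R−Rᵀ)₂₁) / (2 sinθ) = (-0.325951, +0.837421, -0.438728)
rvec = θ·k = (-0.054243, +0.139358, -0.073010)

rvec=(-0.0542, 0.1394, -0.0730) tvec=(-0.1722, -0.0630, 0.6086)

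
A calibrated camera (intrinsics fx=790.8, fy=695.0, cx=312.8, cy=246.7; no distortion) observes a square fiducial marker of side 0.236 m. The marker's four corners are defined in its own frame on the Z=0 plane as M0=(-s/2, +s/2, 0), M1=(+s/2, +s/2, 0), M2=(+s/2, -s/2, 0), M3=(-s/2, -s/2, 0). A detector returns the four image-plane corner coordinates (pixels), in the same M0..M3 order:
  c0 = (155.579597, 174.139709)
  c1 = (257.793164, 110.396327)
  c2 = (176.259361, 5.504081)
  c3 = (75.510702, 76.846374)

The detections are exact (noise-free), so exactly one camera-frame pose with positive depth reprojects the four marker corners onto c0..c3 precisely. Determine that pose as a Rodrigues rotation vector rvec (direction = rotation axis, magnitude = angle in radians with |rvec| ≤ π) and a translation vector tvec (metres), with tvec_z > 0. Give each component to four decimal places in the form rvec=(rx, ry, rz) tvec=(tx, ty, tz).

rvec=(0.2675, 0.2697, -0.5725) tvec=(-0.2562, -0.3033, 1.3750)

Intrinsics K: fx=790.8, fy=695.0, cx=312.8, cy=246.7
Marker side s = 0.236 m; corners in marker frame (Z=0):
  M0 = (-0.1180, +0.1180, 0)
  M1 = (+0.1180, +0.1180, 0)
  M2 = (+0.1180, -0.1180, 0)
  M3 = (-0.1180, -0.1180, 0)
Detected image corners:
  c0 = (155.579597, 174.139709) px
  c1 = (257.793164, 110.396327) px
  c2 = (176.259361, 5.504081) px
  c3 = (75.510702, 76.846374) px
Planar DLT: solve 8×8 A·h = b for H (H[2,2]=1):
  H  [+391.04309 +363.18026 +165.48000]
  H  [-307.47607 +439.43503 +93.40565]
  H  [-0.23458 +0.12561 +1.00000]
B = K⁻¹H; ‖b₁‖=0.727262, ‖b₂‖=0.727262; λ = 2/(‖b₁‖+‖b₂‖) = 1.375021, sign → tz>0 ⇒ λ=+1.375021
r₁ = λ·B[:,0] = (+0.80752,-0.49383,-0.32256); r₂ = λ·B[:,1] = (+0.56317,+0.80809,+0.17272)
r₃ = r₁×r₂ = (+0.17536,-0.32113,+0.93066); SVD([r₁ r₂ r₃]) → R = UVᵀ:
  R  [+0.80752 +0.56317 +0.17536]
  R  [-0.49383 +0.80809 -0.32113]
  R  [-0.32256 +0.17272 +0.93066]
t = (-0.25616, -0.30328, +1.37502) m
tr R = 2.546270; θ = arccos((tr R − 1)/2) = 0.687027 rad = 39.364°
axis k = ((R−Rᵀ)₃₂, (R−Rᵀ)₁₃, (R−Rᵀ)₂₁) / (2 sinθ) = (+0.389321, +0.392527, -0.833277)
rvec = θ·k = (+0.267474, +0.269677, -0.572484)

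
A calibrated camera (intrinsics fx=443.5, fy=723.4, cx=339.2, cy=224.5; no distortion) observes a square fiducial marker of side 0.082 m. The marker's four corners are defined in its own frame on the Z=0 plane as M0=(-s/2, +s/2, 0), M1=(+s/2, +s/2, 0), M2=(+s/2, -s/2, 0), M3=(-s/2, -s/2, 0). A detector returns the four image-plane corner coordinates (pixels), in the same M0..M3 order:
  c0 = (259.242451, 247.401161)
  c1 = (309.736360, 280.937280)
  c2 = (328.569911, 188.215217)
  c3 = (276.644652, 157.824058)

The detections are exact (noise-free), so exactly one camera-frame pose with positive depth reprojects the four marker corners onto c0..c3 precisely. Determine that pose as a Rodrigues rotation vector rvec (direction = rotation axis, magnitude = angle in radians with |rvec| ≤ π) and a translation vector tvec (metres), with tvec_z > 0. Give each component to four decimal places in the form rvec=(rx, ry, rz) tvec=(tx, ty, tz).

rvec=(0.0546, 0.3156, 0.3371) tvec=(-0.0640, -0.0050, 0.6143)

Intrinsics K: fx=443.5, fy=723.4, cx=339.2, cy=224.5
Marker side s = 0.082 m; corners in marker frame (Z=0):
  M0 = (-0.0410, +0.0410, 0)
  M1 = (+0.0410, +0.0410, 0)
  M2 = (+0.0410, -0.0410, 0)
  M3 = (-0.0410, -0.0410, 0)
Detected image corners:
  c0 = (259.242451, 247.401161) px
  c1 = (309.736360, 280.937280) px
  c2 = (328.569911, 188.215217) px
  c3 = (276.644652, 157.824058) px
Planar DLT: solve 8×8 A·h = b for H (H[2,2]=1):
  H  [+483.34670 -170.63846 +292.98030]
  H  [+284.86342 +1148.53917 +218.59863]
  H  [-0.48067 +0.17080 +1.00000]
B = K⁻¹H; ‖b₁‖=1.627903, ‖b₂‖=1.627903; λ = 2/(‖b₁‖+‖b₂‖) = 0.614287, sign → tz>0 ⇒ λ=+0.614287
r₁ = λ·B[:,0] = (+0.89531,+0.33353,-0.29527); r₂ = λ·B[:,1] = (-0.31660,+0.94274,+0.10492)
r₃ = r₁×r₂ = (+0.31336,-0.00046,+0.94964); SVD([r₁ r₂ r₃]) → R = UVᵀ:
  R  [+0.89531 -0.31660 +0.31336]
  R  [+0.33353 +0.94274 -0.00046]
  R  [-0.29527 +0.10492 +0.94964]
t = (-0.06402, -0.00501, +0.61429) m
tr R = 2.787682; θ = arccos((tr R − 1)/2) = 0.464957 rad = 26.640°
axis k = ((R−Rᵀ)₃₂, (R−Rᵀ)₁₃, (R−Rᵀ)₂₁) / (2 sinθ) = (+0.117511, +0.678686, +0.724967)
rvec = θ·k = (+0.054637, +0.315560, +0.337078)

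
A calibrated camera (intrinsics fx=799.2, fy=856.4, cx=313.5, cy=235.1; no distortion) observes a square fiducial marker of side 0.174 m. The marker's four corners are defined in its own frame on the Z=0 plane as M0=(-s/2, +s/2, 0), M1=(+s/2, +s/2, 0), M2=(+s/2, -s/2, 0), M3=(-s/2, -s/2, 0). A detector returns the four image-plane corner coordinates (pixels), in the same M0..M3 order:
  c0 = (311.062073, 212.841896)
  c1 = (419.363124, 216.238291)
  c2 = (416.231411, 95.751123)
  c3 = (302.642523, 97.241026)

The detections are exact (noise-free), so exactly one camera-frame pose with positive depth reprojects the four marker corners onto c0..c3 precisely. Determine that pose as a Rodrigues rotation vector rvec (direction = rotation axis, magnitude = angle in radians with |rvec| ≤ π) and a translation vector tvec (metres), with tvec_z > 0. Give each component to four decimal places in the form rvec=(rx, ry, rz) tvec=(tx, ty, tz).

rvec=(0.3660, 0.3009, -0.0192) tvec=(0.0729, -0.1114, 1.2207)

Intrinsics K: fx=799.2, fy=856.4, cx=313.5, cy=235.1
Marker side s = 0.174 m; corners in marker frame (Z=0):
  M0 = (-0.0870, +0.0870, 0)
  M1 = (+0.0870, +0.0870, 0)
  M2 = (+0.0870, -0.0870, 0)
  M3 = (-0.0870, -0.0870, 0)
Detected image corners:
  c0 = (311.062073, 212.841896) px
  c1 = (419.363124, 216.238291) px
  c2 = (416.231411, 95.751123) px
  c3 = (302.642523, 97.241026) px
Planar DLT: solve 8×8 A·h = b for H (H[2,2]=1):
  H  [+550.20255 +137.28909 +361.23747]
  H  [-31.52849 +722.66447 +156.97888]
  H  [-0.24021 +0.28642 +1.00000]
B = K⁻¹H; ‖b₁‖=0.819217, ‖b₂‖=0.819218; λ = 2/(‖b₁‖+‖b₂‖) = 1.220677, sign → tz>0 ⇒ λ=+1.220677
r₁ = λ·B[:,0] = (+0.95538,+0.03555,-0.29322); r₂ = λ·B[:,1] = (+0.07254,+0.93408,+0.34963)
r₃ = r₁×r₂ = (+0.28632,-0.35530,+0.88982); SVD([r₁ r₂ r₃]) → R = UVᵀ:
  R  [+0.95538 +0.07254 +0.28632]
  R  [+0.03555 +0.93407 -0.35530]
  R  [-0.29322 +0.34963 +0.88982]
t = (+0.07291, -0.11135, +1.22068) m
tr R = 2.779281; θ = arccos((tr R − 1)/2) = 0.474239 rad = 27.172°
axis k = ((R−Rᵀ)₃₂, (R−Rᵀ)₁₃, (R−Rᵀ)₂₁) / (2 sinθ) = (+0.771833, +0.634535, -0.040499)
rvec = θ·k = (+0.366033, +0.300921, -0.019206)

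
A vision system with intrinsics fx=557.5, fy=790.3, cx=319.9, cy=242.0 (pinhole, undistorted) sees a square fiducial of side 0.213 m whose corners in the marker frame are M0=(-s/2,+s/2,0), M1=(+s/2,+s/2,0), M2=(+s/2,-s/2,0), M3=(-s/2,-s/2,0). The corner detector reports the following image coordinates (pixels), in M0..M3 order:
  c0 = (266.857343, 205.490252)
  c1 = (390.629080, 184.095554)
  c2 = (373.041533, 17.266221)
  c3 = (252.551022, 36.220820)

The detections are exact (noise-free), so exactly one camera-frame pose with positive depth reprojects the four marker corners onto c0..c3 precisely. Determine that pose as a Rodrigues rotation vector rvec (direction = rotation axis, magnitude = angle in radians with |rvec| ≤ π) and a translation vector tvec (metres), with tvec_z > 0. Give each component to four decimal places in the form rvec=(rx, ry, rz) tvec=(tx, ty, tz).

rvec=(-0.1316, -0.0422, -0.1273) tvec=(0.0019, -0.1615, 0.9637)

Intrinsics K: fx=557.5, fy=790.3, cx=319.9, cy=242.0
Marker side s = 0.213 m; corners in marker frame (Z=0):
  M0 = (-0.1065, +0.1065, 0)
  M1 = (+0.1065, +0.1065, 0)
  M2 = (+0.1065, -0.1065, 0)
  M3 = (-0.1065, -0.1065, 0)
Detected image corners:
  c0 = (266.857343, 205.490252) px
  c1 = (390.629080, 184.095554) px
  c2 = (373.041533, 17.266221) px
  c3 = (252.551022, 36.220820) px
Planar DLT: solve 8×8 A·h = b for H (H[2,2]=1):
  H  [+590.02346 +32.26459 +320.99638]
  H  [-88.85249 +774.20571 +109.52240]
  H  [+0.05221 -0.13295 +1.00000]
B = K⁻¹H; ‖b₁‖=1.037681, ‖b₂‖=1.037681; λ = 2/(‖b₁‖+‖b₂‖) = 0.963687, sign → tz>0 ⇒ λ=+0.963687
r₁ = λ·B[:,0] = (+0.99104,-0.12375,+0.05031); r₂ = λ·B[:,1] = (+0.12929,+0.98329,-0.12812)
r₃ = r₁×r₂ = (-0.03362,+0.13348,+0.99048); SVD([r₁ r₂ r₃]) → R = UVᵀ:
  R  [+0.99104 +0.12929 -0.03362]
  R  [-0.12375 +0.98329 +0.13348]
  R  [+0.05031 -0.12812 +0.99048]
t = (+0.00190, -0.16154, +0.96369) m
tr R = 2.964813; θ = arccos((tr R − 1)/2) = 0.187859 rad = 10.764°
axis k = ((R−Rᵀ)₃₂, (R−Rᵀ)₁₃, (R−Rᵀ)₂₁) / (2 sinθ) = (-0.700386, -0.224705, -0.677471)
rvec = θ·k = (-0.131573, -0.042213, -0.127269)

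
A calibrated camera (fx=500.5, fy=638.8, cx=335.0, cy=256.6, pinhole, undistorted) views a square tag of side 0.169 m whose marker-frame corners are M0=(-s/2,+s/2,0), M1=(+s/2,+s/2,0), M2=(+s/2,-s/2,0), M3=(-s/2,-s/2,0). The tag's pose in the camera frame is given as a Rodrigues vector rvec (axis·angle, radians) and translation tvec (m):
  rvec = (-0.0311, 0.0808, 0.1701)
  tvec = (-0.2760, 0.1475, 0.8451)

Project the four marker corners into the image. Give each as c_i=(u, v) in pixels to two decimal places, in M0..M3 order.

c0=(115.15, 419.34) c1=(210.85, 443.73) c2=(228.60, 316.24) c3=(133.07, 294.05)

Intrinsics K: fx=500.5, fy=638.8, cx=335.0, cy=256.6
Marker side s = 0.169 m; corners in marker frame (Z=0):
  M0 = (-0.0845, +0.0845, 0)
  M1 = (+0.0845, +0.0845, 0)
  M2 = (+0.0845, -0.0845, 0)
  M3 = (-0.0845, -0.0845, 0)
rvec = (-0.0311, 0.0808, 0.1701), |rvec| = θ = 0.19087 rad = 10.936°
Rodrigues: sinθ=0.18971, 1−cosθ=0.01816; R = I + sinθ·[k]× + (1−cosθ)·[k]×²:
    [+0.98232 -0.17032 +0.07767]
    [+0.16782 +0.98509 +0.03776]
    [-0.08295 -0.02406 +0.99626]
t = (-0.2760, 0.1475, 0.8451) m
M0: Pc = R·M0+t = (-0.37340, +0.21656, +0.85008); u = 500.5·(-0.37340)/0.85008 + 335.0 = 115.1539, v = 638.8·(+0.21656)/0.85008 + 256.6 = 419.3367
M1: Pc = R·M1+t = (-0.20739, +0.24492, +0.83606); u = 500.5·(-0.20739)/0.83606 + 335.0 = 210.8499, v = 638.8·(+0.24492)/0.83606 + 256.6 = 443.7348
M2: Pc = R·M2+t = (-0.17860, +0.07844, +0.84012); u = 500.5·(-0.17860)/0.84012 + 335.0 = 228.5989, v = 638.8·(+0.07844)/0.84012 + 256.6 = 316.2429
M3: Pc = R·M3+t = (-0.34461, +0.05008, +0.85414); u = 500.5·(-0.34461)/0.85414 + 335.0 = 133.0672, v = 638.8·(+0.05008)/0.85414 + 256.6 = 294.0533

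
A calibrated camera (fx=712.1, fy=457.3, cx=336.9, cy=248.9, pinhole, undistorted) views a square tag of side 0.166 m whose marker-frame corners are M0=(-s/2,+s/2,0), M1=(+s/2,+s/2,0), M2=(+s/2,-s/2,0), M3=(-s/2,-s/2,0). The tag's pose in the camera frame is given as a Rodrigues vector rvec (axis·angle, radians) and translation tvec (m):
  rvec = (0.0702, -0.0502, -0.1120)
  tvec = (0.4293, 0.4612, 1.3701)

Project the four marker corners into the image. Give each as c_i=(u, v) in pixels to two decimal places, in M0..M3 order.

c0=(521.65, 433.14) c1=(605.64, 425.88) c2=(598.52, 372.43) c3=(513.75, 379.46)

Intrinsics K: fx=712.1, fy=457.3, cx=336.9, cy=248.9
Marker side s = 0.166 m; corners in marker frame (Z=0):
  M0 = (-0.0830, +0.0830, 0)
  M1 = (+0.0830, +0.0830, 0)
  M2 = (+0.0830, -0.0830, 0)
  M3 = (-0.0830, -0.0830, 0)
rvec = (0.0702, -0.0502, -0.1120), |rvec| = θ = 0.14139 rad = 8.101°
Rodrigues: sinθ=0.14092, 1−cosθ=0.00998; R = I + sinθ·[k]× + (1−cosθ)·[k]×²:
    [+0.99248 +0.10987 -0.05396]
    [-0.11339 +0.99128 -0.06716]
    [+0.04611 +0.07277 +0.99628]
t = (0.4293, 0.4612, 1.3701) m
M0: Pc = R·M0+t = (+0.35604, +0.55289, +1.37231); u = 712.1·(+0.35604)/1.37231 + 336.9 = 521.6525, v = 457.3·(+0.55289)/1.37231 + 248.9 = 433.1402
M1: Pc = R·M1+t = (+0.52079, +0.53407, +1.37997); u = 712.1·(+0.52079)/1.37997 + 336.9 = 605.6441, v = 457.3·(+0.53407)/1.37997 + 248.9 = 425.8810
M2: Pc = R·M2+t = (+0.50256, +0.36951, +1.36789); u = 712.1·(+0.50256)/1.36789 + 336.9 = 598.5230, v = 457.3·(+0.36951)/1.36789 + 248.9 = 372.4323
M3: Pc = R·M3+t = (+0.33781, +0.38833, +1.36023); u = 712.1·(+0.33781)/1.36023 + 336.9 = 513.7454, v = 457.3·(+0.38833)/1.36023 + 248.9 = 379.4553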